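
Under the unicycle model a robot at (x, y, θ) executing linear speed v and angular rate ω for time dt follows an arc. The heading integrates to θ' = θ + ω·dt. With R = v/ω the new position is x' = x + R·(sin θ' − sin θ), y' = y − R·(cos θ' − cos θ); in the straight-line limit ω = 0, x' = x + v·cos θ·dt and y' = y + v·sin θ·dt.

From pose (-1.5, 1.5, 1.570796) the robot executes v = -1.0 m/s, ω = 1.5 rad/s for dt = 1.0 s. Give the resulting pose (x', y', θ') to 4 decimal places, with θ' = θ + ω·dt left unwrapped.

(-0.8805, 0.8350, 3.0708)

θ' = 1.5708 + 1.5·1.0 = 3.0708
R = v/ω = -1.0/1.5 = -0.6667
x' = -1.5 + -0.6667·(sin 3.0708 − sin 1.5708) = -0.8805
y' = 1.5 − -0.6667·(cos 3.0708 − cos 1.5708) = 0.8350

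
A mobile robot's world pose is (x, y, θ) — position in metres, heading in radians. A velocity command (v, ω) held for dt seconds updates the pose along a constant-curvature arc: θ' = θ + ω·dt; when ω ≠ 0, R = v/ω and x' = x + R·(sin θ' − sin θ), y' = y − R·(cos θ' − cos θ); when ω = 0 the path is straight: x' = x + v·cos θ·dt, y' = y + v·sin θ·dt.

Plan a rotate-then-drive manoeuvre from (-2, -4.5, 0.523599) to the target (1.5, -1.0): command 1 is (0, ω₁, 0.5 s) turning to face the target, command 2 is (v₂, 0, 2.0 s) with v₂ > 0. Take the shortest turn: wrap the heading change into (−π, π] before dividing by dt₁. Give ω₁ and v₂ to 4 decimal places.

ω₁ = 0.5236, v₂ = 2.4749

heading to target = atan2(-1−-4.5, 1.5−-2) = 0.7854
Δθ = wrap(0.7854 − 0.5236) = 0.2618; ω₁ = Δθ/dt₁ = 0.5236
distance = √((1.5−-2)² + (-1−-4.5)²) = 4.9497; v₂ = distance/dt₂ = 2.4749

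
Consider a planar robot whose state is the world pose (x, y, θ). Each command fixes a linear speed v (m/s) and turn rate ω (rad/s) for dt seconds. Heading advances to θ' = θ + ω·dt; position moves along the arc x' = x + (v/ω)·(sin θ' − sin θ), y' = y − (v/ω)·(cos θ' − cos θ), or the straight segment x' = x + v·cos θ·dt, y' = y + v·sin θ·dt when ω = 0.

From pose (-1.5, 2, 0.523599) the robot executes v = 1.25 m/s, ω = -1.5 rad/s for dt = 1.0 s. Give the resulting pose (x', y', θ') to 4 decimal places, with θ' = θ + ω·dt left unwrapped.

θ' = 0.5236 + -1.5·1.0 = -0.9764
R = v/ω = 1.25/-1.5 = -0.8333
x' = -1.5 + -0.8333·(sin -0.9764 − sin 0.5236) = -0.3929
y' = 2 − -0.8333·(cos -0.9764 − cos 0.5236) = 1.7450

(-0.3929, 1.7450, -0.9764)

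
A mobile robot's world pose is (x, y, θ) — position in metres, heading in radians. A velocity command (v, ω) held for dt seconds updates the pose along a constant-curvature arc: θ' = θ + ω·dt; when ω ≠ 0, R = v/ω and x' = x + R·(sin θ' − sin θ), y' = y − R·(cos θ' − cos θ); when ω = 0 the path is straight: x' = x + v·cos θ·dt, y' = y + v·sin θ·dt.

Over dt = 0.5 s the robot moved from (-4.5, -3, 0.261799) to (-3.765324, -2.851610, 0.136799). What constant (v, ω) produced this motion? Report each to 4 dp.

v = 1.5000, ω = -0.2500

Δθ = 0.136799 − 0.261799 = -0.125000
ω = Δθ/dt = -0.125000/0.5 = -0.2500
R = Δx/(sin θ' − sin θ) = -6.0000
v = R·ω = -6.0000·-0.2500 = 1.5000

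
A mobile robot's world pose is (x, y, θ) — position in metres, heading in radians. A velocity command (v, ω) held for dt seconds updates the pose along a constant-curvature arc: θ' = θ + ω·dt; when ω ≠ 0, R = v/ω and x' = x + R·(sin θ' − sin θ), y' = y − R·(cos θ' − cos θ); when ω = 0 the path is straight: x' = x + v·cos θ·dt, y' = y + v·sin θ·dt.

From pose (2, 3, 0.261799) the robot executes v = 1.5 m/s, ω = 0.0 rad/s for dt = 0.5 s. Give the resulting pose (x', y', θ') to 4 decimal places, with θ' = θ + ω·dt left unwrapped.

(2.7244, 3.1941, 0.2618)

θ' = 0.2618 + 0.0·0.5 = 0.2618
ω = 0 → straight: x' = 2 + 1.5·cos(0.2618)·0.5 = 2.7244
y' = 3 + 1.5·sin(0.2618)·0.5 = 3.1941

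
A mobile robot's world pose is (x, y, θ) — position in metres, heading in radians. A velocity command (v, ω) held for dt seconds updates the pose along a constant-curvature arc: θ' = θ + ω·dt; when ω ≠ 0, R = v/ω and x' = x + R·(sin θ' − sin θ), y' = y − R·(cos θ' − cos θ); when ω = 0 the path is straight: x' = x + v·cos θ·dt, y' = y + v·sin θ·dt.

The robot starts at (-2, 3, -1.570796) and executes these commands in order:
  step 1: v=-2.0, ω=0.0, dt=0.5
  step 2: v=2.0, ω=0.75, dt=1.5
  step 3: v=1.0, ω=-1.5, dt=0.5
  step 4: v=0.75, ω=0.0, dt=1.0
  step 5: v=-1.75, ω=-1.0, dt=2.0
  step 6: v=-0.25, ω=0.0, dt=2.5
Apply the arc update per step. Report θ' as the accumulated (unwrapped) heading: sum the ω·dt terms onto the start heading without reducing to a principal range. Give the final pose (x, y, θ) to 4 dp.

step 1: θ'=-1.5708 (straight) → pose (-2.0000, 4.0000, -1.5708)
step 2: θ'=-0.4458 (R=2.6667) → pose (-0.4831, 1.5940, -0.4458)
step 3: θ'=-1.1958 (R=-0.6667) → pose (-0.1502, 1.2366, -1.1958)
step 4: θ'=-1.1958 (straight) → pose (0.1245, 0.5387, -1.1958)
step 5: θ'=-3.1958 (R=1.7500) → pose (1.8477, 2.9272, -3.1958)
step 6: θ'=-3.1958 (straight) → pose (2.4717, 2.8933, -3.1958)

(2.4717, 2.8933, -3.1958)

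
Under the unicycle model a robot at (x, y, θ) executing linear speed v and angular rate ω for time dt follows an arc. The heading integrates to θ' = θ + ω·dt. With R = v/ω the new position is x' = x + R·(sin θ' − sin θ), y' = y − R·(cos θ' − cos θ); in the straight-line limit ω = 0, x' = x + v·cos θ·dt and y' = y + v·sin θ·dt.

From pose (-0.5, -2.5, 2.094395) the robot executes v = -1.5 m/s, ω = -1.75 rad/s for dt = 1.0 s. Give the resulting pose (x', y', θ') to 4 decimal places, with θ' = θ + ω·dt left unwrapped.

(-0.9529, -3.7354, 0.3444)

θ' = 2.0944 + -1.75·1.0 = 0.3444
R = v/ω = -1.5/-1.75 = 0.8571
x' = -0.5 + 0.8571·(sin 0.3444 − sin 2.0944) = -0.9529
y' = -2.5 − 0.8571·(cos 0.3444 − cos 2.0944) = -3.7354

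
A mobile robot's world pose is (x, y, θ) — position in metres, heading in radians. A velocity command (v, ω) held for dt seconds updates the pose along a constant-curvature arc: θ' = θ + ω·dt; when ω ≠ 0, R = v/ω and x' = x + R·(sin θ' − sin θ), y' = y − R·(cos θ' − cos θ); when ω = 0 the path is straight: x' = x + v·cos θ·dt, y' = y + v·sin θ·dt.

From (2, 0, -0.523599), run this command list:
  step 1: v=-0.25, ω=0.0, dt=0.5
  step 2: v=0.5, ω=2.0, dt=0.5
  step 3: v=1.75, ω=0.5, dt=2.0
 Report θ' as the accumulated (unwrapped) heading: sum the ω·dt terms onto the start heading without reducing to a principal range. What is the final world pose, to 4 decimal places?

(4.0108, 2.8372, 1.4764)

step 1: θ'=-0.5236 (straight) → pose (1.8917, 0.0625, -0.5236)
step 2: θ'=0.4764 (R=0.2500) → pose (2.1314, 0.0568, 0.4764)
step 3: θ'=1.4764 (R=3.5000) → pose (4.0108, 2.8372, 1.4764)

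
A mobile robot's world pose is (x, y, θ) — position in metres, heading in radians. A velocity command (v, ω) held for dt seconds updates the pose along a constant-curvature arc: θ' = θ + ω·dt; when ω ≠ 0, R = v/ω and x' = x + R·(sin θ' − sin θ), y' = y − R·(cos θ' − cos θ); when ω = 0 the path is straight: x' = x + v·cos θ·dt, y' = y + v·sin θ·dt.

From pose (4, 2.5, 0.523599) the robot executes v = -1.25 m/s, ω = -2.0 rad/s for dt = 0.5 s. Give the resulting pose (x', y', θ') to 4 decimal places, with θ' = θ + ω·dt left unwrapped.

(3.4009, 2.4859, -0.4764)

θ' = 0.5236 + -2.0·0.5 = -0.4764
R = v/ω = -1.25/-2.0 = 0.6250
x' = 4 + 0.6250·(sin -0.4764 − sin 0.5236) = 3.4009
y' = 2.5 − 0.6250·(cos -0.4764 − cos 0.5236) = 2.4859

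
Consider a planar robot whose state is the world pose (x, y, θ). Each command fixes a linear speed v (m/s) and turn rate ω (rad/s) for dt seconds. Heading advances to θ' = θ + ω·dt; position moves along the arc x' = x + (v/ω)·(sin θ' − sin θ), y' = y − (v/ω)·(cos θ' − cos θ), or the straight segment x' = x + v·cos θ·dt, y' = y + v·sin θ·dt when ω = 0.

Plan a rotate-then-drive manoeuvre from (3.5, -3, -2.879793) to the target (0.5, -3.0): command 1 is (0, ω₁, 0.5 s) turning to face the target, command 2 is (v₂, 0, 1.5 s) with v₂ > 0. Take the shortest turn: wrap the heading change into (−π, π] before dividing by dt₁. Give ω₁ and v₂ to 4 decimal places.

heading to target = atan2(-3−-3, 0.5−3.5) = 3.1416
Δθ = wrap(3.1416 − -2.8798) = -0.2618; ω₁ = Δθ/dt₁ = -0.5236
distance = √((0.5−3.5)² + (-3−-3)²) = 3.0000; v₂ = distance/dt₂ = 2.0000

ω₁ = -0.5236, v₂ = 2.0000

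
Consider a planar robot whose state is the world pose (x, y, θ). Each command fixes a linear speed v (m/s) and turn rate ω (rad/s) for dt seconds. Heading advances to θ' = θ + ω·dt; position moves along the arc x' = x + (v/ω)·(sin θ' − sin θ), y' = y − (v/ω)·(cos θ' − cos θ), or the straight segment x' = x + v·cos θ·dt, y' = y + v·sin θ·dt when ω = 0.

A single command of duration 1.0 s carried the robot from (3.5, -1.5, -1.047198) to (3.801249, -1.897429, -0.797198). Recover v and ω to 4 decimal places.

Δθ = -0.797198 − -1.047198 = 0.250000
ω = Δθ/dt = 0.250000/1.0 = 0.2500
R = −Δy/(cos θ' − cos θ) = 2.0000
v = R·ω = 2.0000·0.2500 = 0.5000

v = 0.5000, ω = 0.2500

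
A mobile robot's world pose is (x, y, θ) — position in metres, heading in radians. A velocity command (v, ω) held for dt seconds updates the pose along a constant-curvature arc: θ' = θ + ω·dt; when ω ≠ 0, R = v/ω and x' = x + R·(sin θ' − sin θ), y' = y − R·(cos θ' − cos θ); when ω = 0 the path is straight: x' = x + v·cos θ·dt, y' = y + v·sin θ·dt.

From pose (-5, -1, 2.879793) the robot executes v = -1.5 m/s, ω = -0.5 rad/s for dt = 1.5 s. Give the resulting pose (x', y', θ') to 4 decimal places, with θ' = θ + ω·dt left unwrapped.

(-3.2331, -2.3068, 2.1298)

θ' = 2.8798 + -0.5·1.5 = 2.1298
R = v/ω = -1.5/-0.5 = 3.0000
x' = -5 + 3.0000·(sin 2.1298 − sin 2.8798) = -3.2331
y' = -1 − 3.0000·(cos 2.1298 − cos 2.8798) = -2.3068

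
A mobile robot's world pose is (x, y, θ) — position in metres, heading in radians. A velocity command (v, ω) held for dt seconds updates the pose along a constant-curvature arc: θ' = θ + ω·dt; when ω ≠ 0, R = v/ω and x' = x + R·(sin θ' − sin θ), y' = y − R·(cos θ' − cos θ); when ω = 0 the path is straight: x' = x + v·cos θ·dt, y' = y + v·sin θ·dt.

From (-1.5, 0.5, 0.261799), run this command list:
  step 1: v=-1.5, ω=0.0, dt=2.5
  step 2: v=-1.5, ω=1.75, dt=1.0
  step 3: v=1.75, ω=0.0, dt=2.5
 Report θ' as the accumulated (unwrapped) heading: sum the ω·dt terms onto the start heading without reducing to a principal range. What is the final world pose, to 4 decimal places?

(-7.5430, 2.2920, 2.0118)

step 1: θ'=0.2618 (straight) → pose (-5.1222, -0.4706, 0.2618)
step 2: θ'=2.0118 (R=-0.8571) → pose (-5.6755, -1.6644, 2.0118)
step 3: θ'=2.0118 (straight) → pose (-7.5430, 2.2920, 2.0118)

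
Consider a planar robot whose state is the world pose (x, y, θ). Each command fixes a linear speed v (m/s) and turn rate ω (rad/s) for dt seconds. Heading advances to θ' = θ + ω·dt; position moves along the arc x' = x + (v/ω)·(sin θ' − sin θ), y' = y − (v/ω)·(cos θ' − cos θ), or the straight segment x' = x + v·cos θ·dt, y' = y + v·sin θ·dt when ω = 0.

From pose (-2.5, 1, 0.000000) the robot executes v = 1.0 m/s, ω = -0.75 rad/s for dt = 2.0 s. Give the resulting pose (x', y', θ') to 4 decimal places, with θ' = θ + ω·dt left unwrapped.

(-1.1700, -0.2390, -1.5000)

θ' = 0.0000 + -0.75·2.0 = -1.5000
R = v/ω = 1.0/-0.75 = -1.3333
x' = -2.5 + -1.3333·(sin -1.5000 − sin 0.0000) = -1.1700
y' = 1 − -1.3333·(cos -1.5000 − cos 0.0000) = -0.2390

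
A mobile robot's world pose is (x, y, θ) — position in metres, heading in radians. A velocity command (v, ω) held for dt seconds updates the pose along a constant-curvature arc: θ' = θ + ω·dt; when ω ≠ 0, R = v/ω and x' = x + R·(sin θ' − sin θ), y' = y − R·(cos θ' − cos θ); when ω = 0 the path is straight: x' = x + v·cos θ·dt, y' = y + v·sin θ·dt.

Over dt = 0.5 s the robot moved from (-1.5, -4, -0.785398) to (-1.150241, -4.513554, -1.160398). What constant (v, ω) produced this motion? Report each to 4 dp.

v = 1.2500, ω = -0.7500

Δθ = -1.160398 − -0.785398 = -0.375000
ω = Δθ/dt = -0.375000/0.5 = -0.7500
R = −Δy/(cos θ' − cos θ) = -1.6667
v = R·ω = -1.6667·-0.7500 = 1.2500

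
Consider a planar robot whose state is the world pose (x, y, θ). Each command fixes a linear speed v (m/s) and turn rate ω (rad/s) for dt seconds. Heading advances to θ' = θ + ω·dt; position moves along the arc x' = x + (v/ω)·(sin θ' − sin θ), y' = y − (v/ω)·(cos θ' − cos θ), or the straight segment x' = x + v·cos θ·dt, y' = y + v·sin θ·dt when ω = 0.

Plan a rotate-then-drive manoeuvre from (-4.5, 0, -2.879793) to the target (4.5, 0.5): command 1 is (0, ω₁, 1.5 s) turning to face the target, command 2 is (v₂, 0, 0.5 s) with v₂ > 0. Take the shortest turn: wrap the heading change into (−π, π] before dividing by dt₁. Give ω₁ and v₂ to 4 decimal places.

ω₁ = 1.9569, v₂ = 18.0278

heading to target = atan2(0.5−0, 4.5−-4.5) = 0.0555
Δθ = wrap(0.0555 − -2.8798) = 2.9353; ω₁ = Δθ/dt₁ = 1.9569
distance = √((4.5−-4.5)² + (0.5−0)²) = 9.0139; v₂ = distance/dt₂ = 18.0278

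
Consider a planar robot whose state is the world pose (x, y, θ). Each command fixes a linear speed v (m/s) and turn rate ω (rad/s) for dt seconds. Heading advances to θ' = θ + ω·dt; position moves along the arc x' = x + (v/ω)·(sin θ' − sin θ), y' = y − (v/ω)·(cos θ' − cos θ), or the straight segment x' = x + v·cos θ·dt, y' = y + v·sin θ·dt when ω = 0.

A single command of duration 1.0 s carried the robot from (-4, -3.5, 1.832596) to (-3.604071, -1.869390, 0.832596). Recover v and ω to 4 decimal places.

Δθ = 0.832596 − 1.832596 = -1.000000
ω = Δθ/dt = -1.000000/1.0 = -1.0000
R = −Δy/(cos θ' − cos θ) = -1.7500
v = R·ω = -1.7500·-1.0000 = 1.7500

v = 1.7500, ω = -1.0000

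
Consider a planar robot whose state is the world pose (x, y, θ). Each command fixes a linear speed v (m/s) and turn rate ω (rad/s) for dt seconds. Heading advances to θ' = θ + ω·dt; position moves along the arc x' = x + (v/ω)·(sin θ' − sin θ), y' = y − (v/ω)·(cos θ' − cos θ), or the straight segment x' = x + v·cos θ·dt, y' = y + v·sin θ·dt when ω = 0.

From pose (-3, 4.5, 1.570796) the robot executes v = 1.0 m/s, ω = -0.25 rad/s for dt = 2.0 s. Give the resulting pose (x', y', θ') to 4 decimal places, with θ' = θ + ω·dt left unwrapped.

(-2.5103, 6.4177, 1.0708)

θ' = 1.5708 + -0.25·2.0 = 1.0708
R = v/ω = 1.0/-0.25 = -4.0000
x' = -3 + -4.0000·(sin 1.0708 − sin 1.5708) = -2.5103
y' = 4.5 − -4.0000·(cos 1.0708 − cos 1.5708) = 6.4177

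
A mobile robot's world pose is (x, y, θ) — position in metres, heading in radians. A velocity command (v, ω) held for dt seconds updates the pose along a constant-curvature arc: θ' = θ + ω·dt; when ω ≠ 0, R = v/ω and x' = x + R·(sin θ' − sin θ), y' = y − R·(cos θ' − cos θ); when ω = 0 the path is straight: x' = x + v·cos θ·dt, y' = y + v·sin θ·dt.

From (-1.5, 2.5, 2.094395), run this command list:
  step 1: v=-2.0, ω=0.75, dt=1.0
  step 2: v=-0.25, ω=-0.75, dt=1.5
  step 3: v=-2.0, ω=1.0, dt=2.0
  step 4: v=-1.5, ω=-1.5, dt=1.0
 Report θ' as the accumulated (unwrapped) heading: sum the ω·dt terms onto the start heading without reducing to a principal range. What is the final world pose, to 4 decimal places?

step 1: θ'=2.8444 (R=-2.6667) → pose (0.0285, 1.2836, 2.8444)
step 2: θ'=1.7194 (R=0.3333) → pose (0.2605, 1.0142, 1.7194)
step 3: θ'=3.7194 (R=-2.0000) → pose (3.3309, -0.3650, 3.7194)
step 4: θ'=2.2194 (R=1.0000) → pose (4.6740, -0.5986, 2.2194)

(4.6740, -0.5986, 2.2194)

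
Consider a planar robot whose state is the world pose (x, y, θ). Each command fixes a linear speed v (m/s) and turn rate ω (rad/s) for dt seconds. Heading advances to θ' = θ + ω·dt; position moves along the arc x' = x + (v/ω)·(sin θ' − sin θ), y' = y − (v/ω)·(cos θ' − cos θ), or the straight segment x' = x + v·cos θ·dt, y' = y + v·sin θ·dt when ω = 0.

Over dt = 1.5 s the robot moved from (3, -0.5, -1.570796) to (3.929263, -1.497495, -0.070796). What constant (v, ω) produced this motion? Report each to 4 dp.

Δθ = -0.070796 − -1.570796 = 1.500000
ω = Δθ/dt = 1.500000/1.5 = 1.0000
R = −Δy/(cos θ' − cos θ) = 1.0000
v = R·ω = 1.0000·1.0000 = 1.0000

v = 1.0000, ω = 1.0000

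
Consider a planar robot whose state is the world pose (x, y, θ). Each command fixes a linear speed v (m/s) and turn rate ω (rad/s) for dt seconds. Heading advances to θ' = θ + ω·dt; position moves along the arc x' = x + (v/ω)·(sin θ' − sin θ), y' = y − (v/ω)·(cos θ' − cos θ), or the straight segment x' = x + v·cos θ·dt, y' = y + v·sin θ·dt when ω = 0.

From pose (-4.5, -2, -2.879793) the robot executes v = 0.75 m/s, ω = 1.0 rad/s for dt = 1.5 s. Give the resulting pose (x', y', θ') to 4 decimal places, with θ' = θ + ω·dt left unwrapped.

θ' = -2.8798 + 1.0·1.5 = -1.3798
R = v/ω = 0.75/1.0 = 0.7500
x' = -4.5 + 0.7500·(sin -1.3798 − sin -2.8798) = -5.0422
y' = -2 − 0.7500·(cos -1.3798 − cos -2.8798) = -2.8668

(-5.0422, -2.8668, -1.3798)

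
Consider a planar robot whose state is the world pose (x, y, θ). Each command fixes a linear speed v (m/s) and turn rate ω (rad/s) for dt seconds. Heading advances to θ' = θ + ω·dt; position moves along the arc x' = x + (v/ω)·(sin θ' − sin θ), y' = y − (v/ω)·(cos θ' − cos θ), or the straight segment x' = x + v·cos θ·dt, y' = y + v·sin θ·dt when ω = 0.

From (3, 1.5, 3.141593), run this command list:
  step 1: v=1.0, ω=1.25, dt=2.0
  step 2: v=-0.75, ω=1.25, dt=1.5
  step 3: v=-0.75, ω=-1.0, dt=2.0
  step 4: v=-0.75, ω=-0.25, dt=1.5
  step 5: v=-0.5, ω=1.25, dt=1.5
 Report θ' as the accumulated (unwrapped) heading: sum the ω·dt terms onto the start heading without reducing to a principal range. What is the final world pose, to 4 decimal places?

step 1: θ'=5.6416 (R=0.8000) → pose (2.5212, 0.0591, 5.6416)
step 2: θ'=7.5166 (R=-0.6000) → pose (1.5960, -0.2230, 7.5166)
step 3: θ'=5.5166 (R=0.7500) → pose (0.3680, -0.5149, 5.5166)
step 4: θ'=5.1416 (R=3.0000) → pose (-0.2789, 0.3975, 5.1416)
step 5: θ'=7.0166 (R=-0.4000) → pose (-0.9103, 0.5282, 7.0166)

(-0.9103, 0.5282, 7.0166)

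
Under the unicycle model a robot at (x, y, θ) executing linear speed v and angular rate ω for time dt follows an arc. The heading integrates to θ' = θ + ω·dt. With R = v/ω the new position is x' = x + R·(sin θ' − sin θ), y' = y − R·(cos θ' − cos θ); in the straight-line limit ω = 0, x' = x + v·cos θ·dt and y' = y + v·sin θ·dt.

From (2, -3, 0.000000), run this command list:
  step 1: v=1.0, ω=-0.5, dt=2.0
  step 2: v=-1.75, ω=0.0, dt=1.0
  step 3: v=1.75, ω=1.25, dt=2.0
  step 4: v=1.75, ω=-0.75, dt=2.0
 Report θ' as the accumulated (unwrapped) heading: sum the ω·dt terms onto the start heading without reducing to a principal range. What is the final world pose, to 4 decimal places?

(7.6395, 0.3788, 0.0000)

step 1: θ'=-1.0000 (R=-2.0000) → pose (3.6829, -3.9194, -1.0000)
step 2: θ'=-1.0000 (straight) → pose (2.7374, -2.4468, -1.0000)
step 3: θ'=1.5000 (R=1.4000) → pose (5.3120, -1.7894, 1.5000)
step 4: θ'=0.0000 (R=-2.3333) → pose (7.6395, 0.3788, 0.0000)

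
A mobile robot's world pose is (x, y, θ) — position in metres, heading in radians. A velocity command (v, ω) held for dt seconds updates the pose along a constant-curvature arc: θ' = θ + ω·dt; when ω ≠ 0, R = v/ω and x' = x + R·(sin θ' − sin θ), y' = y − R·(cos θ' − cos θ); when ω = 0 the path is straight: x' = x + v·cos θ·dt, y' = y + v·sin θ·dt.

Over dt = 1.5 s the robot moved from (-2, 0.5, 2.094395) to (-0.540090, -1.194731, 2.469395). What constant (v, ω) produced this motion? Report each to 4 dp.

v = -1.5000, ω = 0.2500

Δθ = 2.469395 − 2.094395 = 0.375000
ω = Δθ/dt = 0.375000/1.5 = 0.2500
R = −Δy/(cos θ' − cos θ) = -6.0000
v = R·ω = -6.0000·0.2500 = -1.5000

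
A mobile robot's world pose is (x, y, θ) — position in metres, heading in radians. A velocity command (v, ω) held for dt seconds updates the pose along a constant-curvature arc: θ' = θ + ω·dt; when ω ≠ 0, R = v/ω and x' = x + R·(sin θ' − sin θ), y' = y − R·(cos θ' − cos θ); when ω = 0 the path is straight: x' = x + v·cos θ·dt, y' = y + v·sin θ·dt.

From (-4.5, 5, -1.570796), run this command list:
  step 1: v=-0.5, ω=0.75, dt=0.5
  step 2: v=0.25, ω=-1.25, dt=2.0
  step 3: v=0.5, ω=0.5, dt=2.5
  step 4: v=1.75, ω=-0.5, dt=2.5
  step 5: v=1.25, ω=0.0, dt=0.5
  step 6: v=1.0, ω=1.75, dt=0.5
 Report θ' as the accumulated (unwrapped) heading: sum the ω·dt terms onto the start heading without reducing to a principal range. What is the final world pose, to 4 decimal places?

(-11.1027, 5.0137, -2.8208)

step 1: θ'=-1.1958 (R=-0.6667) → pose (-4.5463, 5.2442, -1.1958)
step 2: θ'=-3.6958 (R=-0.2000) → pose (-4.8377, 5.0009, -3.6958)
step 3: θ'=-2.4458 (R=1.0000) → pose (-6.0049, 4.9181, -2.4458)
step 4: θ'=-3.6958 (R=-3.5000) → pose (-10.0904, 4.6284, -3.6958)
step 5: θ'=-3.6958 (straight) → pose (-10.6218, 4.9573, -3.6958)
step 6: θ'=-2.8208 (R=0.5714) → pose (-11.1027, 5.0137, -2.8208)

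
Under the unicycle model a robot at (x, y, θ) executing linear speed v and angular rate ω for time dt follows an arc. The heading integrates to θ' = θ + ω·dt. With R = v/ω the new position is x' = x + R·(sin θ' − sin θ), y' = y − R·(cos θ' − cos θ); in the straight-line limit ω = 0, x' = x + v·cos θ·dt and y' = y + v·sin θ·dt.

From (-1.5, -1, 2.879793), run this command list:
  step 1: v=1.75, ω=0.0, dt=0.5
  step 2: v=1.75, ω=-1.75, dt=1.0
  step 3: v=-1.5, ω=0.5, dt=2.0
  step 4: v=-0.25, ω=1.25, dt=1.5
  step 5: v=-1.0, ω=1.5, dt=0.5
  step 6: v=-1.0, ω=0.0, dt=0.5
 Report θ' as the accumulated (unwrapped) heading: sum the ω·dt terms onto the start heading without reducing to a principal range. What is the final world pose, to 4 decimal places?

step 1: θ'=2.8798 (straight) → pose (-2.3452, -0.7735, 2.8798)
step 2: θ'=1.1298 (R=-1.0000) → pose (-2.9907, 0.6192, 1.1298)
step 3: θ'=2.1298 (R=-3.0000) → pose (-2.8211, -2.2523, 2.1298)
step 4: θ'=4.0048 (R=-0.2000) → pose (-2.4995, -2.2762, 4.0048)
step 5: θ'=4.7548 (R=-0.6667) → pose (-2.3401, -1.8146, 4.7548)
step 6: θ'=4.7548 (straight) → pose (-2.3613, -1.3151, 4.7548)

(-2.3613, -1.3151, 4.7548)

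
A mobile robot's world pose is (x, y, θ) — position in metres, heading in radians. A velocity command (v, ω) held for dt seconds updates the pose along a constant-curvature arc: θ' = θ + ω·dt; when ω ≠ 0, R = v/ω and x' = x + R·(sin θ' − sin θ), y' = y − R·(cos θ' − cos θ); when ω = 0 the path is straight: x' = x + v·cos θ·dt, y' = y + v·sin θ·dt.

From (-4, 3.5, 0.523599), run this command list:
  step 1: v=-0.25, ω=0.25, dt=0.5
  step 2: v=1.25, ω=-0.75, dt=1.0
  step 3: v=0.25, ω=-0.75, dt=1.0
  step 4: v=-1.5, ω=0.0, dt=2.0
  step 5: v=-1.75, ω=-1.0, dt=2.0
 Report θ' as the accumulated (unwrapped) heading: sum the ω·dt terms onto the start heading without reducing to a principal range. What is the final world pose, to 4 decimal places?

(-3.8728, 8.7354, -2.8514)

step 1: θ'=0.6486 (R=-1.0000) → pose (-4.1041, 3.4309, 0.6486)
step 2: θ'=-0.1014 (R=-1.6667) → pose (-2.9286, 3.7608, -0.1014)
step 3: θ'=-0.8514 (R=-0.3333) → pose (-2.7116, 3.6488, -0.8514)
step 4: θ'=-0.8514 (straight) → pose (-4.6884, 5.9054, -0.8514)
step 5: θ'=-2.8514 (R=1.7500) → pose (-3.8728, 8.7354, -2.8514)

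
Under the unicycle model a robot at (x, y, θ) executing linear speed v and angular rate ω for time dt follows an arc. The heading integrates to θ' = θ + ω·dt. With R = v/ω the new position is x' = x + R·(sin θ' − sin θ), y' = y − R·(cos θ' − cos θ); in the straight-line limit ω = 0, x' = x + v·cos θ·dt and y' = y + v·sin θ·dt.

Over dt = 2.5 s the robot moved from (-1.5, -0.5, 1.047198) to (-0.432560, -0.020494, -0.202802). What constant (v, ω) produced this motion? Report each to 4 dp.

Δθ = -0.202802 − 1.047198 = -1.250000
ω = Δθ/dt = -1.250000/2.5 = -0.5000
R = Δx/(sin θ' − sin θ) = -1.0000
v = R·ω = -1.0000·-0.5000 = 0.5000

v = 0.5000, ω = -0.5000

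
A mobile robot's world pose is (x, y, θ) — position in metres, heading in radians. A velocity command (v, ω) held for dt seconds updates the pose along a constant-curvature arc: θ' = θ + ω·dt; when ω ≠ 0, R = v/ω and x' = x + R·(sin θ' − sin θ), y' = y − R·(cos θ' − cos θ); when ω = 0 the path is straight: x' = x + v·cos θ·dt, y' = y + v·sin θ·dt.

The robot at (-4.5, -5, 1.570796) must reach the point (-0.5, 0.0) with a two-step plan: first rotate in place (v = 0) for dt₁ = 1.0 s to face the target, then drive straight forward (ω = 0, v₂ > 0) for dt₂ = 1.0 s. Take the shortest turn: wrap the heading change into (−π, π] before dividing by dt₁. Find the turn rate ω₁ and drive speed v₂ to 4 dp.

ω₁ = -0.6747, v₂ = 6.4031

heading to target = atan2(0−-5, -0.5−-4.5) = 0.8961
Δθ = wrap(0.8961 − 1.5708) = -0.6747; ω₁ = Δθ/dt₁ = -0.6747
distance = √((-0.5−-4.5)² + (0−-5)²) = 6.4031; v₂ = distance/dt₂ = 6.4031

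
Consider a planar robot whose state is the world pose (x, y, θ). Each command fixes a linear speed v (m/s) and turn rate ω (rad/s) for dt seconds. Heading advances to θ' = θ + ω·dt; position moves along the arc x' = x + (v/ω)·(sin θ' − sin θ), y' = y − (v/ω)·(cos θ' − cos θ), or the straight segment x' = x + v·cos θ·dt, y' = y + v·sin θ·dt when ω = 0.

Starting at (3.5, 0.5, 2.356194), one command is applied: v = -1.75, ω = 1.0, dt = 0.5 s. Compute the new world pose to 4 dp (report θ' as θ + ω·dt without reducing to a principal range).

(4.2447, 0.0582, 2.8562)

θ' = 2.3562 + 1.0·0.5 = 2.8562
R = v/ω = -1.75/1.0 = -1.7500
x' = 3.5 + -1.7500·(sin 2.8562 − sin 2.3562) = 4.2447
y' = 0.5 − -1.7500·(cos 2.8562 − cos 2.3562) = 0.0582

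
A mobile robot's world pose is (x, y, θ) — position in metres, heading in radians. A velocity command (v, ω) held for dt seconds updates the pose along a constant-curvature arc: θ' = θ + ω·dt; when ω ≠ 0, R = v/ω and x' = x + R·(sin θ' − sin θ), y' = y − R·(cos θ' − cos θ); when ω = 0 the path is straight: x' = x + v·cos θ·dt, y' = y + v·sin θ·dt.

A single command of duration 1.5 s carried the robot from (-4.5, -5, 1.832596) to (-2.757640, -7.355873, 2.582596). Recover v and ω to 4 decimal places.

Δθ = 2.582596 − 1.832596 = 0.750000
ω = Δθ/dt = 0.750000/1.5 = 0.5000
R = −Δy/(cos θ' − cos θ) = -4.0000
v = R·ω = -4.0000·0.5000 = -2.0000

v = -2.0000, ω = 0.5000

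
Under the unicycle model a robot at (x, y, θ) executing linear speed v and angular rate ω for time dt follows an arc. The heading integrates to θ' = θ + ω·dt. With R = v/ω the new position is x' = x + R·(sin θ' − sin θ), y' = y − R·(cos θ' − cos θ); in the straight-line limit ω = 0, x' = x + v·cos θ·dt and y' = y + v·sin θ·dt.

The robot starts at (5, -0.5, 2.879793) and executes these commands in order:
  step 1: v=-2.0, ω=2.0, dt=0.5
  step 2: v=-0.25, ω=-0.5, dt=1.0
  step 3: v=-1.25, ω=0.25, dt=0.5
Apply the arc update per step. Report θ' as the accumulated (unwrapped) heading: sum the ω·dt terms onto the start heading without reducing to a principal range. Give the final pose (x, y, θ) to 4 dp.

step 1: θ'=3.8798 (R=-1.0000) → pose (5.9318, -0.2738, 3.8798)
step 2: θ'=3.3798 (R=0.5000) → pose (6.1503, -0.1577, 3.3798)
step 3: θ'=3.5048 (R=-5.0000) → pose (6.7468, 0.0273, 3.5048)

(6.7468, 0.0273, 3.5048)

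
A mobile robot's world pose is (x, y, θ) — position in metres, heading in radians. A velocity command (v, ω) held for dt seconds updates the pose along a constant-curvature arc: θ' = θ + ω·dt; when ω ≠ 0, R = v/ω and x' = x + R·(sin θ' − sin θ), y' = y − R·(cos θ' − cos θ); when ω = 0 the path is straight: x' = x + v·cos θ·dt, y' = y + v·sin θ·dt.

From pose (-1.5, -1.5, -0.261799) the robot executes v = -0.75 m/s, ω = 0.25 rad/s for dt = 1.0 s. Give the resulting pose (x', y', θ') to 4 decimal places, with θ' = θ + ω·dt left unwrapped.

(-2.2411, -1.3980, -0.0118)

θ' = -0.2618 + 0.25·1.0 = -0.0118
R = v/ω = -0.75/0.25 = -3.0000
x' = -1.5 + -3.0000·(sin -0.0118 − sin -0.2618) = -2.2411
y' = -1.5 − -3.0000·(cos -0.0118 − cos -0.2618) = -1.3980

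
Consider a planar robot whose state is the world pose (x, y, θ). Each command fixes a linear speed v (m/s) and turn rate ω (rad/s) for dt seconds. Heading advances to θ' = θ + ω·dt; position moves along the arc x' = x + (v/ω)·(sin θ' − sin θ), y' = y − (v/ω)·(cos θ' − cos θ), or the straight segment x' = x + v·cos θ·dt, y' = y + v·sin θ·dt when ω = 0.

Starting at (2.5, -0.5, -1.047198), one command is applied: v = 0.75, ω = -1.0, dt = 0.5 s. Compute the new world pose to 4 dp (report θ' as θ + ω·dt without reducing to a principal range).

(2.6003, -0.8573, -1.5472)

θ' = -1.0472 + -1.0·0.5 = -1.5472
R = v/ω = 0.75/-1.0 = -0.7500
x' = 2.5 + -0.7500·(sin -1.5472 − sin -1.0472) = 2.6003
y' = -0.5 − -0.7500·(cos -1.5472 − cos -1.0472) = -0.8573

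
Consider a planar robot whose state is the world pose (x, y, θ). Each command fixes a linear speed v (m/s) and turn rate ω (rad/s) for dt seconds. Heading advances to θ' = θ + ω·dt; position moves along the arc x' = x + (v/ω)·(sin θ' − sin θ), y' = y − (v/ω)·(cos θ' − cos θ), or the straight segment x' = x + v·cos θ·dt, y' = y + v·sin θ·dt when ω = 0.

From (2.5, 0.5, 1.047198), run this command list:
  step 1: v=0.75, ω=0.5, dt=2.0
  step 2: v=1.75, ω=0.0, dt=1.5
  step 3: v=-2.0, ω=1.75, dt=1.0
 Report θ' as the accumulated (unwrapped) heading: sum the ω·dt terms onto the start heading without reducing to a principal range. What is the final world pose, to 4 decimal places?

step 1: θ'=2.0472 (R=1.5000) → pose (2.5339, 1.9379, 2.0472)
step 2: θ'=2.0472 (straight) → pose (1.3302, 4.2706, 2.0472)
step 3: θ'=3.7972 (R=-1.1429) → pose (3.0425, 3.8888, 3.7972)

(3.0425, 3.8888, 3.7972)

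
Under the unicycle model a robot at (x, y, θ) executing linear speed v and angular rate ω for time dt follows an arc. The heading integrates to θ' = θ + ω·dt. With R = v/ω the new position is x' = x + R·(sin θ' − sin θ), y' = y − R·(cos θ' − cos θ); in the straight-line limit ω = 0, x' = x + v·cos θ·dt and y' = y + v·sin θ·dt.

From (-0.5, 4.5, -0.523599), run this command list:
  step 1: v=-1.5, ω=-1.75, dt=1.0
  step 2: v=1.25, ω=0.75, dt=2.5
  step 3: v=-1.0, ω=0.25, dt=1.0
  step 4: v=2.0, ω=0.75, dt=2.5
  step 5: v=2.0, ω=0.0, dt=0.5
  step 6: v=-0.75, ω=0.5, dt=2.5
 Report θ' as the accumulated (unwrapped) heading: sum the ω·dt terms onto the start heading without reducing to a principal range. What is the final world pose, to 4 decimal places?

(3.0486, 6.2439, 2.9764)

step 1: θ'=-2.2736 (R=0.8571) → pose (-0.7255, 5.7963, -2.2736)
step 2: θ'=-0.3986 (R=1.6667) → pose (-0.1006, 3.1831, -0.3986)
step 3: θ'=-0.1486 (R=-4.0000) → pose (-1.0609, 3.4526, -0.1486)
step 4: θ'=1.7264 (R=2.6667) → pose (1.9683, 6.5031, 1.7264)
step 5: θ'=1.7264 (straight) → pose (1.8134, 7.4910, 1.7264)
step 6: θ'=2.9764 (R=-1.5000) → pose (3.0486, 6.2439, 2.9764)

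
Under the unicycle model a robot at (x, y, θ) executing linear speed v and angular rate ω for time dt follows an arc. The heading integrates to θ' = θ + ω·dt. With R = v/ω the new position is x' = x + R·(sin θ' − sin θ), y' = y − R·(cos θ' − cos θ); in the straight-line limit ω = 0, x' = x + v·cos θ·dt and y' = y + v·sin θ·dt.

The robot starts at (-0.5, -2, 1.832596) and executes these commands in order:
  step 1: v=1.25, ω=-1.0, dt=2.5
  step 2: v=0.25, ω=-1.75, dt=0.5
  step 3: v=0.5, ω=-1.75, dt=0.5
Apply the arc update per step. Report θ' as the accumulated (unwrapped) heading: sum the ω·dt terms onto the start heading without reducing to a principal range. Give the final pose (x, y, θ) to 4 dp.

step 1: θ'=-0.6674 (R=-1.2500) → pose (1.4811, -0.6947, -0.6674)
step 2: θ'=-1.5424 (R=-0.1429) → pose (1.5355, -0.8028, -1.5424)
step 3: θ'=-2.4174 (R=-0.2857) → pose (1.4392, -1.0250, -2.4174)

(1.4392, -1.0250, -2.4174)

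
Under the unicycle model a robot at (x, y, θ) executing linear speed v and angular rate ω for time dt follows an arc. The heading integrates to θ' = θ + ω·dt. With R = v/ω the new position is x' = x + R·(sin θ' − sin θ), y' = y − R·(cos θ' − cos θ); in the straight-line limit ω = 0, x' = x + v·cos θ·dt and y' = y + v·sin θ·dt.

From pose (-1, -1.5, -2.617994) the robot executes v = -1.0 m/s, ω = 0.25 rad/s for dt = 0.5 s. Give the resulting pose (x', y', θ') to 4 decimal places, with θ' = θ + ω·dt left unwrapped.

θ' = -2.6180 + 0.25·0.5 = -2.4930
R = v/ω = -1.0/0.25 = -4.0000
x' = -1 + -4.0000·(sin -2.4930 − sin -2.6180) = -0.5837
y' = -1.5 − -4.0000·(cos -2.4930 − cos -2.6180) = -1.2236

(-0.5837, -1.2236, -2.4930)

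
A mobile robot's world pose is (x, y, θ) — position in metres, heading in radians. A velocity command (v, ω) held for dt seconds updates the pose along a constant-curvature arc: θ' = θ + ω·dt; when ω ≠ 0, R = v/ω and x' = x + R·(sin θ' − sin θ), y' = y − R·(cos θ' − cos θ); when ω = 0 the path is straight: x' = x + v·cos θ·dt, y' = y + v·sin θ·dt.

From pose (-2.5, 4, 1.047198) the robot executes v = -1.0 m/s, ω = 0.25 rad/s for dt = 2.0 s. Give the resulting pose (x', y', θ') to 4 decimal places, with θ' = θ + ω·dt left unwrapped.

θ' = 1.0472 + 0.25·2.0 = 1.5472
R = v/ω = -1.0/0.25 = -4.0000
x' = -2.5 + -4.0000·(sin 1.5472 − sin 1.0472) = -3.0348
y' = 4 − -4.0000·(cos 1.5472 − cos 1.0472) = 2.0944

(-3.0348, 2.0944, 1.5472)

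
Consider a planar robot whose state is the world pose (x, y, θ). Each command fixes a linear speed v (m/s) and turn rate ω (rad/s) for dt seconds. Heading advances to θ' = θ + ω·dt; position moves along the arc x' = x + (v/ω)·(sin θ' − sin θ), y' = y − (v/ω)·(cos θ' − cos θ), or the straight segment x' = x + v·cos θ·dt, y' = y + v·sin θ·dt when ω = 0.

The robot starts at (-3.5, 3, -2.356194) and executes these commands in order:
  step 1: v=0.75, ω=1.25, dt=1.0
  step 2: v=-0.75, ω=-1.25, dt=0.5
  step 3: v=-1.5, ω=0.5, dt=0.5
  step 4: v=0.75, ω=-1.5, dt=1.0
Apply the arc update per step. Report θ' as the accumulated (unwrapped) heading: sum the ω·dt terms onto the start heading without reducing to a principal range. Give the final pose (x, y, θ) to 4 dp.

step 1: θ'=-1.1062 (R=0.6000) → pose (-3.6121, 2.3069, -1.1062)
step 2: θ'=-1.7312 (R=0.6000) → pose (-3.6680, 2.6716, -1.7312)
step 3: θ'=-1.4812 (R=-3.0000) → pose (-3.6416, 3.4191, -1.4812)
step 4: θ'=-2.9812 (R=-0.5000) → pose (-4.0597, 2.8808, -2.9812)

(-4.0597, 2.8808, -2.9812)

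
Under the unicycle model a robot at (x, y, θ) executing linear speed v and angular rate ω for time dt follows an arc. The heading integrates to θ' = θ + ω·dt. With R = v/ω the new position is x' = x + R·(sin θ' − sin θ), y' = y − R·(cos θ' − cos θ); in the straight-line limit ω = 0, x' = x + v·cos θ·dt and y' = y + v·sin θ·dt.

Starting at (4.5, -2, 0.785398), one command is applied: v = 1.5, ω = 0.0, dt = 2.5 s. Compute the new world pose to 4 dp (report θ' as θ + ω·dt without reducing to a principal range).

(7.1517, 0.6516, 0.7854)

θ' = 0.7854 + 0.0·2.5 = 0.7854
ω = 0 → straight: x' = 4.5 + 1.5·cos(0.7854)·2.5 = 7.1517
y' = -2 + 1.5·sin(0.7854)·2.5 = 0.6516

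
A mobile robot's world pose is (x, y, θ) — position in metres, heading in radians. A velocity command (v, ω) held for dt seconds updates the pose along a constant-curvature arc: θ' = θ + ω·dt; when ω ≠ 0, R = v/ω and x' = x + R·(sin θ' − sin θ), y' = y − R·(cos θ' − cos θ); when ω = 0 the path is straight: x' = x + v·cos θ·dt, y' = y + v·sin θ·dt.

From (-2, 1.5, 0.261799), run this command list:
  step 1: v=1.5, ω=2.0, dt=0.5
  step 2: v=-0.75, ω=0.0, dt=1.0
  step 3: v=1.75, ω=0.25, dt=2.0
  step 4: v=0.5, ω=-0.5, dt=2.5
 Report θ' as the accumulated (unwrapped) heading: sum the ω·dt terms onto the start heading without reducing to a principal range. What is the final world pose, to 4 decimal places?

step 1: θ'=1.2618 (R=0.7500) → pose (-1.4796, 1.9964, 1.2618)
step 2: θ'=1.2618 (straight) → pose (-1.7077, 1.2819, 1.2618)
step 3: θ'=1.7618 (R=7.0000) → pose (-1.5035, 4.7395, 1.7618)
step 4: θ'=0.5118 (R=-1.0000) → pose (-1.0114, 5.8012, 0.5118)

(-1.0114, 5.8012, 0.5118)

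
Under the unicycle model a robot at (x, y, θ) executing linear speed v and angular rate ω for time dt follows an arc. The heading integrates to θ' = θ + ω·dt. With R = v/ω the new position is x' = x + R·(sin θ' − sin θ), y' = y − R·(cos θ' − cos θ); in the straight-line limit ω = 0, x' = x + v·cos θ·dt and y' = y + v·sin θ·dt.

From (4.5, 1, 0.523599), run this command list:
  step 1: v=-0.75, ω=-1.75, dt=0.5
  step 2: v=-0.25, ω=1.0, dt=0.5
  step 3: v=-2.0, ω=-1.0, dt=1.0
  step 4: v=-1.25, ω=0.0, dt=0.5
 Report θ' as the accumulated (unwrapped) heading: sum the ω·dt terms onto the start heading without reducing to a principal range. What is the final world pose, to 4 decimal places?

step 1: θ'=-0.3514 (R=0.4286) → pose (4.1382, 0.9688, -0.3514)
step 2: θ'=0.1486 (R=-0.2500) → pose (4.0151, 0.9813, 0.1486)
step 3: θ'=-0.8514 (R=2.0000) → pose (2.2146, 1.6414, -0.8514)
step 4: θ'=-0.8514 (straight) → pose (1.8028, 2.1115, -0.8514)

(1.8028, 2.1115, -0.8514)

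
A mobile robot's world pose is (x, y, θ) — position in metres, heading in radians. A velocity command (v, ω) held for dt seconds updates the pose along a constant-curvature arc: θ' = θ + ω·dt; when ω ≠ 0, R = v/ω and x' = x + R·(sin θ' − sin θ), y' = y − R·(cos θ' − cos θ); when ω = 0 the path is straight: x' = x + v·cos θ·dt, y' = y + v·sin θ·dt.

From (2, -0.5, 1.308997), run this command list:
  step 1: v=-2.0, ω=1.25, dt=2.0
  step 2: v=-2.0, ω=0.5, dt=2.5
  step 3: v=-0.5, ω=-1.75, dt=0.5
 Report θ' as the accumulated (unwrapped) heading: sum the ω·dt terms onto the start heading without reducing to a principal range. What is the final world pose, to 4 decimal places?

step 1: θ'=3.8090 (R=-1.6000) → pose (4.5358, -2.1708, 3.8090)
step 2: θ'=5.0590 (R=-4.0000) → pose (5.8221, 2.3298, 5.0590)
step 3: θ'=4.1840 (R=0.2857) → pose (5.8441, 2.5709, 4.1840)

(5.8441, 2.5709, 4.1840)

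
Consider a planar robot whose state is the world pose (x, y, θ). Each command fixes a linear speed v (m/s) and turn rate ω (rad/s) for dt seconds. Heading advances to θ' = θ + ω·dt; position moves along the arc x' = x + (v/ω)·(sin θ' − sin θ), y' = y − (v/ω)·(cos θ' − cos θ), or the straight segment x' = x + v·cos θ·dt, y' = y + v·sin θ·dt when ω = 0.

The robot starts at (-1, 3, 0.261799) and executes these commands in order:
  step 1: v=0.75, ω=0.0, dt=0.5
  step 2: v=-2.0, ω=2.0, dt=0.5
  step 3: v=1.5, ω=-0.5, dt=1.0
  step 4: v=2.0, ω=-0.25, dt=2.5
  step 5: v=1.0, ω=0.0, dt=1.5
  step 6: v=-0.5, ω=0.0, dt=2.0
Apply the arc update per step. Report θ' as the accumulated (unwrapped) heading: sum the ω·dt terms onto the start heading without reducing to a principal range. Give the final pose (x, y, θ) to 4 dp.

step 1: θ'=0.2618 (straight) → pose (-0.6378, 3.0971, 0.2618)
step 2: θ'=1.2618 (R=-1.0000) → pose (-1.3316, 2.4352, 1.2618)
step 3: θ'=0.7618 (R=-3.0000) → pose (-0.5444, 3.6937, 0.7618)
step 4: θ'=0.1368 (R=-8.0000) → pose (3.8865, 5.8302, 0.1368)
step 5: θ'=0.1368 (straight) → pose (5.3724, 6.0348, 0.1368)
step 6: θ'=0.1368 (straight) → pose (4.3818, 5.8984, 0.1368)

(4.3818, 5.8984, 0.1368)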